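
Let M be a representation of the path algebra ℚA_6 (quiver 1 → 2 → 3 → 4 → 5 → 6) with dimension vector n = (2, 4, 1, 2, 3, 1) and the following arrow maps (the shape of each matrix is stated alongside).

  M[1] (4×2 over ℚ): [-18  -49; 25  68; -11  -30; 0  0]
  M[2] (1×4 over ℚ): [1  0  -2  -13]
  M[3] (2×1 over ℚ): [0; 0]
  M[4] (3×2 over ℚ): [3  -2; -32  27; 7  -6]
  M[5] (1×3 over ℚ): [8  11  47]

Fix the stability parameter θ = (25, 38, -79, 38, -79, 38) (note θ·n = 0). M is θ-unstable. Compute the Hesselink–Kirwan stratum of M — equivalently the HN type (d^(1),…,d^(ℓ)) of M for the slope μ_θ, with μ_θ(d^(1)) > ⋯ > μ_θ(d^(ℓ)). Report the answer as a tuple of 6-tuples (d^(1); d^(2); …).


Barcode: M ≅ I[1,2], I[1,3], I[2,2]^2, I[4,5], I[4,6], I[5,5]. HN layers by μ_θ (5 steps, strictly decreasing):
  μ^(1)=38; μ^(2)=25; μ^(3)=-16/3; μ^(4)=-41/2; μ^(5)=-79

((0, 3, 0, 0, 0, 1); (1, 0, 0, 0, 0, 0); (1, 1, 1, 0, 0, 0); (0, 0, 0, 2, 2, 0); (0, 0, 0, 0, 1, 0))


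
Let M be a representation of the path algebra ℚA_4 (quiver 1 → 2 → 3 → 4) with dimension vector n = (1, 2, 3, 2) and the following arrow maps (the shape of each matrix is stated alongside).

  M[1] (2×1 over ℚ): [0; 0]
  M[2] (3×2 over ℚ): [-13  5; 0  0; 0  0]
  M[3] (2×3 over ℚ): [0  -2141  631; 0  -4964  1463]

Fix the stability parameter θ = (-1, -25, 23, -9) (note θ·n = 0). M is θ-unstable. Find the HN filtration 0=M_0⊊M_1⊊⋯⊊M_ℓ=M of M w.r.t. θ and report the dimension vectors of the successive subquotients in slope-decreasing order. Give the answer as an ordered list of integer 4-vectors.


Barcode: M ≅ I[1,1], I[2,2], I[2,3], I[3,4]^2. HN layers by μ_θ (4 steps, strictly decreasing):
  μ^(1)=23; μ^(2)=7; μ^(3)=-1; μ^(4)=-25

((0, 0, 1, 0); (0, 0, 2, 2); (1, 0, 0, 0); (0, 2, 0, 0))


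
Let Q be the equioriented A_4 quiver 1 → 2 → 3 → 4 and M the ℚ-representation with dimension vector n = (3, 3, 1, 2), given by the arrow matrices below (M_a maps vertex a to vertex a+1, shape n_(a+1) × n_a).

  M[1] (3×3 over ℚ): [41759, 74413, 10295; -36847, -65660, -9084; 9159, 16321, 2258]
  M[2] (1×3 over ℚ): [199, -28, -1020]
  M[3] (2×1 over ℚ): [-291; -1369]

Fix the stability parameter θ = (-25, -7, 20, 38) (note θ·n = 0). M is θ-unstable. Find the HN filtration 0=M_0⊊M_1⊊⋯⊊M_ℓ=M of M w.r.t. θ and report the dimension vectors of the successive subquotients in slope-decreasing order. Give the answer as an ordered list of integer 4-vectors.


Barcode: M ≅ I[1,2]^2, I[1,4], I[4,4]. HN layers by μ_θ (4 steps, strictly decreasing):
  μ^(1)=38; μ^(2)=20; μ^(3)=-7; μ^(4)=-25

((0, 0, 0, 2); (0, 0, 1, 0); (0, 3, 0, 0); (3, 0, 0, 0))


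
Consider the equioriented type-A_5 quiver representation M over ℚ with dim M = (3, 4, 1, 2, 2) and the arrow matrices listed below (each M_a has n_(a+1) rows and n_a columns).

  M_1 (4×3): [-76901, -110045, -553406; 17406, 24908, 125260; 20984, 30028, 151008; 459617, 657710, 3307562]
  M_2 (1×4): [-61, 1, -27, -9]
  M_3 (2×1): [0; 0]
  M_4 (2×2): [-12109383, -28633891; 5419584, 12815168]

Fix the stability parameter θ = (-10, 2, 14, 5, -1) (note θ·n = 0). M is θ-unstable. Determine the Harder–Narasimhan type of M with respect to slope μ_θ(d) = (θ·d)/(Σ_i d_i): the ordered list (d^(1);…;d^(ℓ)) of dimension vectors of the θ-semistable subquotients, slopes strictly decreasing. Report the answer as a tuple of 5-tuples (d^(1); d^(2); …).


Barcode: M ≅ I[1,1], I[1,2], I[1,3], I[2,2]^2, I[4,4], I[4,5], I[5,5]. HN layers by μ_θ (5 steps, strictly decreasing):
  μ^(1)=14; μ^(2)=5; μ^(3)=2; μ^(4)=-1; μ^(5)=-10

((0, 0, 1, 0, 0); (0, 0, 0, 1, 0); (0, 4, 0, 1, 1); (0, 0, 0, 0, 1); (3, 0, 0, 0, 0))


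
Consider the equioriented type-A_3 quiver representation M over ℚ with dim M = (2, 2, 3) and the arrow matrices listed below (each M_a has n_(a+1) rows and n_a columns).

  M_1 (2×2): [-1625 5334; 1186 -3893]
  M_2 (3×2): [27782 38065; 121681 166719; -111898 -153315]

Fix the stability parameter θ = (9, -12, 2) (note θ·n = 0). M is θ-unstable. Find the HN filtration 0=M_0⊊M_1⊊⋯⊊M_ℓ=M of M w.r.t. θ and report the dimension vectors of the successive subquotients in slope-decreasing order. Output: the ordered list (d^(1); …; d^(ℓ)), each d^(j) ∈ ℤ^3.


Barcode: M ≅ I[1,3]^2, I[3,3]. HN layers by μ_θ (2 steps, strictly decreasing):
  μ^(1)=2; μ^(2)=-3/2

((0, 0, 3); (2, 2, 0))


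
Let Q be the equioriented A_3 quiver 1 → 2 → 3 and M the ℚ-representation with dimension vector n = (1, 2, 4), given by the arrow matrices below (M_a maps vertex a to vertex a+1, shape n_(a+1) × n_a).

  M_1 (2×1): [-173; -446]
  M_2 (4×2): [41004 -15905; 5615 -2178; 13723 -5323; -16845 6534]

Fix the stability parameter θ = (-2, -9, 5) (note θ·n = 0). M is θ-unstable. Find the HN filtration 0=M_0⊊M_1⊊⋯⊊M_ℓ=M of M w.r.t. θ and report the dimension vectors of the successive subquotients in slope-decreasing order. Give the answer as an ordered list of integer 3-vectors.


Barcode: M ≅ I[1,3], I[2,3], I[3,3]^2. HN layers by μ_θ (3 steps, strictly decreasing):
  μ^(1)=5; μ^(2)=-11/2; μ^(3)=-9

((0, 0, 4); (1, 1, 0); (0, 1, 0))


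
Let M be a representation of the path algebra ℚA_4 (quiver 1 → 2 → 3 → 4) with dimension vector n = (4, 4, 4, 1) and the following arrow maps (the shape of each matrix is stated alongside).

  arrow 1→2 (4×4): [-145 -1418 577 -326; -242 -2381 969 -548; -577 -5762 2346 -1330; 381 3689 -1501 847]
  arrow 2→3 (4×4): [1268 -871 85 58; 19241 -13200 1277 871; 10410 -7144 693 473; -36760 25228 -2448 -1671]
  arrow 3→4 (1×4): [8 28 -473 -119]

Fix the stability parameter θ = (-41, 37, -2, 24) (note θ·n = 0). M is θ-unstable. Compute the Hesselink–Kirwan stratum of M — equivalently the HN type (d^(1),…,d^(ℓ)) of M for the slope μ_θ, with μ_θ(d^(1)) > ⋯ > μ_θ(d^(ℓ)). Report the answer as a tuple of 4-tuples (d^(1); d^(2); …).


Via rank(M_{q-1}∘⋯∘M_p): M ≅ I[1,3]^3, I[1,4].
μ_θ-semistable layers: μ^(1)=24; μ^(2)=35/2; μ^(3)=-41

((0, 0, 0, 1); (0, 4, 4, 0); (4, 0, 0, 0))


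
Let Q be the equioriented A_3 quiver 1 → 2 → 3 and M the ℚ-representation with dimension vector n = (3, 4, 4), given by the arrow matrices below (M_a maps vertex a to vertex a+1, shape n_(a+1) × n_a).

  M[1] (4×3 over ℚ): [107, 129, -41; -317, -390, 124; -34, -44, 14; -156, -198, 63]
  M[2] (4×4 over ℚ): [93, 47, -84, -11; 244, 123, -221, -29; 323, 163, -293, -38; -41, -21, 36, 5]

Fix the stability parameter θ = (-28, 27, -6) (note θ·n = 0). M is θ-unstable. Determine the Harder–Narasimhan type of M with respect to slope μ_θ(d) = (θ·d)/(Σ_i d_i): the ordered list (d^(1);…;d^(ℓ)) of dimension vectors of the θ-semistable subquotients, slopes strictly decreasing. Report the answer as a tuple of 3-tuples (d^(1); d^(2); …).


Barcode: M ≅ I[1,3]^3, I[2,3]. HN layers by μ_θ (2 steps, strictly decreasing):
  μ^(1)=21/2; μ^(2)=-28

((0, 4, 4); (3, 0, 0))


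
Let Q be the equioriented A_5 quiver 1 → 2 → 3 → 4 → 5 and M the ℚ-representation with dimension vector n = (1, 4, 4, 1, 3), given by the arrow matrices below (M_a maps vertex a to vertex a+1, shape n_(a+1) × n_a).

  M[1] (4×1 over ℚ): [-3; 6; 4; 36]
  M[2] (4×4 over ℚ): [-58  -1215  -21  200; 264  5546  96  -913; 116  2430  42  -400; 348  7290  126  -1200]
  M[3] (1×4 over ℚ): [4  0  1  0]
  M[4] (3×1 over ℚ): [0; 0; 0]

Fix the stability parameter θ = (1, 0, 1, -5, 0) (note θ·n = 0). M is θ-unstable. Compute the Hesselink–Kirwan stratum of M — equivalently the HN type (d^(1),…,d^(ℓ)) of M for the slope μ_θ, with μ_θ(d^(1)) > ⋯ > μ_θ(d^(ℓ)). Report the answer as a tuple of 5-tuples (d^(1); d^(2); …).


Via rank(M_{q-1}∘⋯∘M_p): M ≅ I[1,2], I[2,2], I[2,3], I[2,4], I[3,3]^2, I[5,5]^3.
μ_θ-semistable layers: μ^(1)=1; μ^(2)=1/2; μ^(3)=0; μ^(4)=-4/3

((0, 0, 3, 0, 0); (1, 1, 0, 0, 0); (0, 2, 0, 0, 3); (0, 1, 1, 1, 0))


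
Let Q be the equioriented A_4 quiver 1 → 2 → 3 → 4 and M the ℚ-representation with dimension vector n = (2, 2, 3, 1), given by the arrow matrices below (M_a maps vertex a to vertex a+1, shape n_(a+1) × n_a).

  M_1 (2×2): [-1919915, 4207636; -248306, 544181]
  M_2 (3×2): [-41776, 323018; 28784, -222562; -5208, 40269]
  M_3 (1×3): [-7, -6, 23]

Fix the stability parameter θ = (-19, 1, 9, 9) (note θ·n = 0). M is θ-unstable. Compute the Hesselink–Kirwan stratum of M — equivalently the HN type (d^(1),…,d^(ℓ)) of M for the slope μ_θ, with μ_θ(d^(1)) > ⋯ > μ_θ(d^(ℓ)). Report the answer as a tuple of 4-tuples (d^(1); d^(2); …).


Via rank(M_{q-1}∘⋯∘M_p): M ≅ I[1,2], I[1,4], I[3,3]^2.
μ_θ-semistable layers: μ^(1)=9; μ^(2)=1; μ^(3)=-19

((0, 0, 3, 1); (0, 2, 0, 0); (2, 0, 0, 0))


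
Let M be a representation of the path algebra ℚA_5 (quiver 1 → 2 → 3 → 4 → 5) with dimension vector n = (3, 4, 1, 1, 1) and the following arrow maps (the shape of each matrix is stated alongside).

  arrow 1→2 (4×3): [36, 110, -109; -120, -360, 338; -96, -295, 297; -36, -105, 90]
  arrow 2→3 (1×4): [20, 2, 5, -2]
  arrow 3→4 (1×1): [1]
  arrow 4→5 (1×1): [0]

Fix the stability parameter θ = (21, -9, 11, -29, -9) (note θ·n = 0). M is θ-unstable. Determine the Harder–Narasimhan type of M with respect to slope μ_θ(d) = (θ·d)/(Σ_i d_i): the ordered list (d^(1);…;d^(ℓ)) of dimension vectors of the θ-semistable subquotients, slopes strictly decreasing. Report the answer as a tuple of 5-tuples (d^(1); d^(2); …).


Via rank(M_{q-1}∘⋯∘M_p): M ≅ I[1,1], I[1,2], I[1,4], I[2,2]^2, I[5,5].
μ_θ-semistable layers: μ^(1)=21; μ^(2)=6; μ^(3)=-3/2; μ^(4)=-9

((1, 0, 0, 0, 0); (1, 1, 0, 0, 0); (1, 1, 1, 1, 0); (0, 2, 0, 0, 1))


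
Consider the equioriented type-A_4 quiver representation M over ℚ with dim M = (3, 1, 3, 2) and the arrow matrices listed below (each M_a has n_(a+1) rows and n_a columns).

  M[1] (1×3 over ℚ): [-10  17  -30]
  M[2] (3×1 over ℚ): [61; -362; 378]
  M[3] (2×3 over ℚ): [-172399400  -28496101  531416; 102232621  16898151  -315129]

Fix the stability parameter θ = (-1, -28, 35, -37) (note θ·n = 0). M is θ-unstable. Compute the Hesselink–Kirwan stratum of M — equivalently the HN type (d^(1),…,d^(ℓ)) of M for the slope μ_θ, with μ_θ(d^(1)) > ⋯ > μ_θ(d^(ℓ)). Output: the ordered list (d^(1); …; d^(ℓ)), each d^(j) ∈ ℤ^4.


Interval decomposition of M: I[1,1]^2, I[1,4], I[3,3], I[3,4].
HN type (ℓ=3): μ^(1)=35; μ^(2)=-1; μ^(3)=-29/2

((0, 0, 1, 0); (2, 0, 2, 2); (1, 1, 0, 0))


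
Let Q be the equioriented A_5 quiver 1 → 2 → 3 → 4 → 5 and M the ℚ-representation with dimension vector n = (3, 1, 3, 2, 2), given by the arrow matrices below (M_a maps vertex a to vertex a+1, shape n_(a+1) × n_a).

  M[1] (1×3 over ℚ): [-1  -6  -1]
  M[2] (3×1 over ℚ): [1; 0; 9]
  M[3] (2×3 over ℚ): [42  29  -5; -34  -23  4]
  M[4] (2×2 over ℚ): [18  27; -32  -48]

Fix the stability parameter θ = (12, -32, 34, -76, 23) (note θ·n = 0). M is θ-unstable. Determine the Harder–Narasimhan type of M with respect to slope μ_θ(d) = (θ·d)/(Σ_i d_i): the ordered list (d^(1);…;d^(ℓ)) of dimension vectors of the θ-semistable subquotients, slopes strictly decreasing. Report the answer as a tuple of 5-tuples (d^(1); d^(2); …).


Interval decomposition of M: I[1,1]^2, I[1,4], I[3,3], I[3,5], I[5,5].
HN type (ℓ=5): μ^(1)=34; μ^(2)=23; μ^(3)=12; μ^(4)=-31/2; μ^(5)=-21

((0, 0, 1, 0, 0); (0, 0, 0, 0, 2); (2, 0, 0, 0, 0); (1, 1, 1, 1, 0); (0, 0, 1, 1, 0))


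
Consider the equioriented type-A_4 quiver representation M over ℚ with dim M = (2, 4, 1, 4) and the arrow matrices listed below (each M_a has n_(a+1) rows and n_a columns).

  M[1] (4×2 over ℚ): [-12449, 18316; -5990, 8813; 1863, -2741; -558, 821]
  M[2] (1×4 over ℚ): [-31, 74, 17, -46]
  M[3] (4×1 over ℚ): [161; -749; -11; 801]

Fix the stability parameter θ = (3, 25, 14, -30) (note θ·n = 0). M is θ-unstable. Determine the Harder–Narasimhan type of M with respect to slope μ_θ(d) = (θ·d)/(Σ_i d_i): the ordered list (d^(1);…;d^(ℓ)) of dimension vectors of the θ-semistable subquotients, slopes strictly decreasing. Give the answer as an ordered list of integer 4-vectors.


Barcode: M ≅ I[1,2], I[1,4], I[2,2]^2, I[4,4]^3. HN layers by μ_θ (3 steps, strictly decreasing):
  μ^(1)=25; μ^(2)=3; μ^(3)=-30

((0, 3, 0, 0); (2, 1, 1, 1); (0, 0, 0, 3))


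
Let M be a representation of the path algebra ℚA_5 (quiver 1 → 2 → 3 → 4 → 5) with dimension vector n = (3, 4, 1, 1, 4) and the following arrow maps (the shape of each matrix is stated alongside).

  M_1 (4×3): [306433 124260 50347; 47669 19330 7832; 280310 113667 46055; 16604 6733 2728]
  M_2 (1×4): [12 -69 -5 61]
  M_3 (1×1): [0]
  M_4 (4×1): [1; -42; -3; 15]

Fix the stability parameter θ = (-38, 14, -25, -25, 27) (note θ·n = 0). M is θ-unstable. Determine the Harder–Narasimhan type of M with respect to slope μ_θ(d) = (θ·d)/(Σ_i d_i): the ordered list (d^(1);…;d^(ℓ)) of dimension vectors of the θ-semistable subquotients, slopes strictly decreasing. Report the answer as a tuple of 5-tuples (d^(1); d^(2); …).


Via rank(M_{q-1}∘⋯∘M_p): M ≅ I[1,2]^2, I[1,3], I[2,2], I[4,5], I[5,5]^3.
μ_θ-semistable layers: μ^(1)=27; μ^(2)=14; μ^(3)=-11/2; μ^(4)=-25; μ^(5)=-38

((0, 0, 0, 0, 4); (0, 3, 0, 0, 0); (0, 1, 1, 0, 0); (0, 0, 0, 1, 0); (3, 0, 0, 0, 0))


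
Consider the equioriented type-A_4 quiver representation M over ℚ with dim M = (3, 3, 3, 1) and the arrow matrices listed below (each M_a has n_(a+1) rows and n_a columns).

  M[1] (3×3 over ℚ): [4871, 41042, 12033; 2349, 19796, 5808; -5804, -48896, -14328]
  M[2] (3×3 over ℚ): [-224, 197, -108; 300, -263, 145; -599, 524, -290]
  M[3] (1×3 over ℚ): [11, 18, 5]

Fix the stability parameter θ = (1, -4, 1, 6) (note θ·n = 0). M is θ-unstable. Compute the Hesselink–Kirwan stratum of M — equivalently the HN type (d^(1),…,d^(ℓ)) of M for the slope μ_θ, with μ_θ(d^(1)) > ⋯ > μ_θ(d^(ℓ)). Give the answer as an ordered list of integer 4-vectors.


Interval decomposition of M: I[1,1], I[1,3], I[1,4], I[2,3].
HN type (ℓ=4): μ^(1)=6; μ^(2)=1; μ^(3)=-3/2; μ^(4)=-4

((0, 0, 0, 1); (1, 0, 3, 0); (2, 2, 0, 0); (0, 1, 0, 0))


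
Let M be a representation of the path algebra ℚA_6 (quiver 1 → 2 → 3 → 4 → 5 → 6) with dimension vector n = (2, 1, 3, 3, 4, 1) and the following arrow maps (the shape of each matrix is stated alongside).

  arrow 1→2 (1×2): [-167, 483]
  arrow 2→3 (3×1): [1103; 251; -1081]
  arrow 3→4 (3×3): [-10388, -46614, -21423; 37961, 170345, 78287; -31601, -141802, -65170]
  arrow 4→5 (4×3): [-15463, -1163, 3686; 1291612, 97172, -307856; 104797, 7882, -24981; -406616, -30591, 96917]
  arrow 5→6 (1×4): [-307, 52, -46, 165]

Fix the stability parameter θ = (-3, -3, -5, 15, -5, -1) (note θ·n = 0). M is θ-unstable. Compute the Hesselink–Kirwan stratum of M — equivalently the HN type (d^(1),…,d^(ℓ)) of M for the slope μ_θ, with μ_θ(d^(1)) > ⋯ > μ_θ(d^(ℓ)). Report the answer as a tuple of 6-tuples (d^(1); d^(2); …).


Via rank(M_{q-1}∘⋯∘M_p): M ≅ I[1,1], I[1,6], I[3,4], I[3,5], I[5,5]^2.
μ_θ-semistable layers: μ^(1)=15; μ^(2)=5; μ^(3)=3; μ^(4)=-3; μ^(5)=-11/3; μ^(6)=-5

((0, 0, 0, 1, 0, 0); (0, 0, 0, 1, 1, 0); (0, 0, 0, 1, 1, 1); (1, 0, 0, 0, 0, 0); (1, 1, 1, 0, 0, 0); (0, 0, 2, 0, 2, 0))


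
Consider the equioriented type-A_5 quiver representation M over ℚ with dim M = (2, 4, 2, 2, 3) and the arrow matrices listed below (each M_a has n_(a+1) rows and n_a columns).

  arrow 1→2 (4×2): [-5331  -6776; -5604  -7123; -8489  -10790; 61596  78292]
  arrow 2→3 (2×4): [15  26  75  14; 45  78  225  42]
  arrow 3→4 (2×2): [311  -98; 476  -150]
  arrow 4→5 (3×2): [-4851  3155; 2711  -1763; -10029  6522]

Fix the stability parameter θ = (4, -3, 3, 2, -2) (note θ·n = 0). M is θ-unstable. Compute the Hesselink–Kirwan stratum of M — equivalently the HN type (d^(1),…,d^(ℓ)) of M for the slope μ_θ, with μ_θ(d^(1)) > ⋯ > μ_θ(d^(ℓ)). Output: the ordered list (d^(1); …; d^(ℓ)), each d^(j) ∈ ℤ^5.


Interval decomposition of M: I[1,2]^2, I[2,2], I[2,5], I[3,5], I[5,5].
HN type (ℓ=4): μ^(1)=1; μ^(2)=1/2; μ^(3)=-2; μ^(4)=-3

((0, 0, 2, 2, 2); (2, 2, 0, 0, 0); (0, 0, 0, 0, 1); (0, 2, 0, 0, 0))


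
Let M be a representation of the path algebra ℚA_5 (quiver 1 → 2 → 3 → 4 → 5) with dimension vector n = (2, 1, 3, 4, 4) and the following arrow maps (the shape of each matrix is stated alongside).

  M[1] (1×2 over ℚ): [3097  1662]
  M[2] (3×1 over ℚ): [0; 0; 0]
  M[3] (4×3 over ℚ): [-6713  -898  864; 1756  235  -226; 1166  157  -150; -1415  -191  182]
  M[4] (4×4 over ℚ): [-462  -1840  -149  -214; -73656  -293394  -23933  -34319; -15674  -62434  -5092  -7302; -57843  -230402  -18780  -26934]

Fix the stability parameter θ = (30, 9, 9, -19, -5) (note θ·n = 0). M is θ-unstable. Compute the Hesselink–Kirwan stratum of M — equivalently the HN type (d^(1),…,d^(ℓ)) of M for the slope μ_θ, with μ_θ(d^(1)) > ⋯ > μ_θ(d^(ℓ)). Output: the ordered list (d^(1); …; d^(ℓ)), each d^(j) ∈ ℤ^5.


Via rank(M_{q-1}∘⋯∘M_p): M ≅ I[1,1], I[1,2], I[3,3], I[3,5]^2, I[4,5]^2.
μ_θ-semistable layers: μ^(1)=30; μ^(2)=39/2; μ^(3)=9; μ^(4)=-5; μ^(5)=-19

((1, 0, 0, 0, 0); (1, 1, 0, 0, 0); (0, 0, 1, 0, 0); (0, 0, 2, 2, 4); (0, 0, 0, 2, 0))


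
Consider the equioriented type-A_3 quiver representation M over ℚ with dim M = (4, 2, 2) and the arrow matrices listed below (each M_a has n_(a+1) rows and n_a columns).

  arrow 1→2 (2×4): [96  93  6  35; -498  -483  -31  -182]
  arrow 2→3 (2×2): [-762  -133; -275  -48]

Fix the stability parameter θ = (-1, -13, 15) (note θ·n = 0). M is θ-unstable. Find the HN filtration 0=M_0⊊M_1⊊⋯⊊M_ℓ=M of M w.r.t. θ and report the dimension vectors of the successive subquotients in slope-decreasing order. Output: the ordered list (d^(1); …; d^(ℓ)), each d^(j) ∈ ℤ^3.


Via rank(M_{q-1}∘⋯∘M_p): M ≅ I[1,1]^2, I[1,3]^2.
μ_θ-semistable layers: μ^(1)=15; μ^(2)=-1; μ^(3)=-7

((0, 0, 2); (2, 0, 0); (2, 2, 0))


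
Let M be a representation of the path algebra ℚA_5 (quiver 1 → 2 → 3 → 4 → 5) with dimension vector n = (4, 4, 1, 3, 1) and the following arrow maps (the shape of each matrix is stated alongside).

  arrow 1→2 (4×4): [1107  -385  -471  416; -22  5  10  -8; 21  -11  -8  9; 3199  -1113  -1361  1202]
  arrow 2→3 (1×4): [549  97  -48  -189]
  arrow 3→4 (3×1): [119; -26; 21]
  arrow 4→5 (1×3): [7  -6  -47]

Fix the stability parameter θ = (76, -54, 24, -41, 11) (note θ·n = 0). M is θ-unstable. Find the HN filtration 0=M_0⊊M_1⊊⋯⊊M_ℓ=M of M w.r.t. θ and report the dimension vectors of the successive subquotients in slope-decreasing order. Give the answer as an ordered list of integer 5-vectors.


Interval decomposition of M: I[1,1], I[1,2]^2, I[1,5], I[2,2], I[4,4]^2.
HN type (ℓ=5): μ^(1)=76; μ^(2)=11; μ^(3)=5/4; μ^(4)=-41; μ^(5)=-54

((1, 0, 0, 0, 0); (2, 2, 0, 0, 1); (1, 1, 1, 1, 0); (0, 0, 0, 2, 0); (0, 1, 0, 0, 0))


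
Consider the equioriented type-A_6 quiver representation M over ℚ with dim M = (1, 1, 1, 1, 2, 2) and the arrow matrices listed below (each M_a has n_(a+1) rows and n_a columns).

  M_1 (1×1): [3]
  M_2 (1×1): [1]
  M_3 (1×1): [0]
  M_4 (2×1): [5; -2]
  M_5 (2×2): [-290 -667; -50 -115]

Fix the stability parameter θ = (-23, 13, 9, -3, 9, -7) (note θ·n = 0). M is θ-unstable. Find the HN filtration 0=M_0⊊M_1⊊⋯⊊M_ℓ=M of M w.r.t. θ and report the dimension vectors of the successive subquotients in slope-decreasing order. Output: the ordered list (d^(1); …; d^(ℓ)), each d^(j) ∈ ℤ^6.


Barcode: M ≅ I[1,3], I[4,6], I[5,5], I[6,6]. HN layers by μ_θ (6 steps, strictly decreasing):
  μ^(1)=11; μ^(2)=9; μ^(3)=1; μ^(4)=-3; μ^(5)=-7; μ^(6)=-23

((0, 1, 1, 0, 0, 0); (0, 0, 0, 0, 1, 0); (0, 0, 0, 0, 1, 1); (0, 0, 0, 1, 0, 0); (0, 0, 0, 0, 0, 1); (1, 0, 0, 0, 0, 0))


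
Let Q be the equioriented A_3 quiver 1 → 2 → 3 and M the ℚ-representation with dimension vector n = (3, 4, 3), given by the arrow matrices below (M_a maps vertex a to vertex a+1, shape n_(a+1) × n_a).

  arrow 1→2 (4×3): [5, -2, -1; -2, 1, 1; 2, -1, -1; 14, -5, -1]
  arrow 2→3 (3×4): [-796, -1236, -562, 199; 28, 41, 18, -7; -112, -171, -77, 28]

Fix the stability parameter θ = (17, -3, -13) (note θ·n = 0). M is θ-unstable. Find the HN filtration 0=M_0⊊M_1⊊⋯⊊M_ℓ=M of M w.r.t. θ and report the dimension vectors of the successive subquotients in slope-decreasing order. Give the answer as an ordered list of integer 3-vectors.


Barcode: M ≅ I[1,1], I[1,2], I[1,3], I[2,3]^2. HN layers by μ_θ (4 steps, strictly decreasing):
  μ^(1)=17; μ^(2)=7; μ^(3)=1/3; μ^(4)=-8

((1, 0, 0); (1, 1, 0); (1, 1, 1); (0, 2, 2))


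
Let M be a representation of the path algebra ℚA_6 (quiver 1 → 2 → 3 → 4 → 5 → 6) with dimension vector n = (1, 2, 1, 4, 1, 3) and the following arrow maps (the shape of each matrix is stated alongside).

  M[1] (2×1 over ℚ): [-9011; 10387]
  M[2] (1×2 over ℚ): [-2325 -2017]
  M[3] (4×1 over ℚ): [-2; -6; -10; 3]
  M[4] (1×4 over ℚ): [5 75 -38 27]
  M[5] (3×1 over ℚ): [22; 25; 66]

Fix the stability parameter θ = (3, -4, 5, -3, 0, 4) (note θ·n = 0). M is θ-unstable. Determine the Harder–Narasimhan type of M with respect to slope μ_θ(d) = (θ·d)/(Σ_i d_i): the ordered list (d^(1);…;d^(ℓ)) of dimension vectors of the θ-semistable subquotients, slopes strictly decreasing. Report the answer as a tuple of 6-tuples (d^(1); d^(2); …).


Interval decomposition of M: I[1,6], I[2,2], I[4,4]^3, I[6,6]^2.
HN type (ℓ=5): μ^(1)=4; μ^(2)=2/3; μ^(3)=-1/2; μ^(4)=-3; μ^(5)=-4

((0, 0, 0, 0, 0, 3); (0, 0, 1, 1, 1, 0); (1, 1, 0, 0, 0, 0); (0, 0, 0, 3, 0, 0); (0, 1, 0, 0, 0, 0))


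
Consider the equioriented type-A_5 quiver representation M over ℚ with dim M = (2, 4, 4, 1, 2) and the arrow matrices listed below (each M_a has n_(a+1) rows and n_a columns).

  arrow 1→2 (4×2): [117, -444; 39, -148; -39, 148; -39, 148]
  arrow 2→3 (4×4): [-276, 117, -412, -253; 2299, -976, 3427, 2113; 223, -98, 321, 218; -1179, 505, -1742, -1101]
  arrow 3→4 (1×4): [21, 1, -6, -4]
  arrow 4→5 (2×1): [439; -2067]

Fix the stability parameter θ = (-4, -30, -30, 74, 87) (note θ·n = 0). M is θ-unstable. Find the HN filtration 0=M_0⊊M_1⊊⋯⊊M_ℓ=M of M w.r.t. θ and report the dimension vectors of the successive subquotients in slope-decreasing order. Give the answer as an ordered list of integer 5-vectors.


Interval decomposition of M: I[1,1], I[1,5], I[2,3]^3, I[5,5].
HN type (ℓ=5): μ^(1)=87; μ^(2)=74; μ^(3)=-4; μ^(4)=-64/3; μ^(5)=-30

((0, 0, 0, 0, 2); (0, 0, 0, 1, 0); (1, 0, 0, 0, 0); (1, 1, 1, 0, 0); (0, 3, 3, 0, 0))


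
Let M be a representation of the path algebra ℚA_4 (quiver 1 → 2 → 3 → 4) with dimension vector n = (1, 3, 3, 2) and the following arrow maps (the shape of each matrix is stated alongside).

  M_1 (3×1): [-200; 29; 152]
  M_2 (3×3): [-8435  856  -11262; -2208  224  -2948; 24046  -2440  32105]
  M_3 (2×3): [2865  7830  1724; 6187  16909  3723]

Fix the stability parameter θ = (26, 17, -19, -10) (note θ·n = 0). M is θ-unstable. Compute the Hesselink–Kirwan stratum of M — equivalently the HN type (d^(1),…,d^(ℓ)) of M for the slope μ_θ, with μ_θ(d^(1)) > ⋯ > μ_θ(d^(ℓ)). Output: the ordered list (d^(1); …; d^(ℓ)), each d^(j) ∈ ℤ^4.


Barcode: M ≅ I[1,2], I[2,4]^2, I[3,3]. HN layers by μ_θ (3 steps, strictly decreasing):
  μ^(1)=43/2; μ^(2)=-4; μ^(3)=-19

((1, 1, 0, 0); (0, 2, 2, 2); (0, 0, 1, 0))


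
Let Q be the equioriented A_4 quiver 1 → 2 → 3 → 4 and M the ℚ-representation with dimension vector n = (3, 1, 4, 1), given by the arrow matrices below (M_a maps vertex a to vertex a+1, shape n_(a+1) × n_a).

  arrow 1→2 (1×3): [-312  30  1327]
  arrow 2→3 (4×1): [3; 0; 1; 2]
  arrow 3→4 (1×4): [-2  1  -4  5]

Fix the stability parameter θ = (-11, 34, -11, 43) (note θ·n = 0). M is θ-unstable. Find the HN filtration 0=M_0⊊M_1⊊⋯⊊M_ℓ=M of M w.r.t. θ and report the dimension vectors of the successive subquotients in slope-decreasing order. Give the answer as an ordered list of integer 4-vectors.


Interval decomposition of M: I[1,1]^2, I[1,3], I[3,3]^2, I[3,4].
HN type (ℓ=3): μ^(1)=43; μ^(2)=23/2; μ^(3)=-11

((0, 0, 0, 1); (0, 1, 1, 0); (3, 0, 3, 0))


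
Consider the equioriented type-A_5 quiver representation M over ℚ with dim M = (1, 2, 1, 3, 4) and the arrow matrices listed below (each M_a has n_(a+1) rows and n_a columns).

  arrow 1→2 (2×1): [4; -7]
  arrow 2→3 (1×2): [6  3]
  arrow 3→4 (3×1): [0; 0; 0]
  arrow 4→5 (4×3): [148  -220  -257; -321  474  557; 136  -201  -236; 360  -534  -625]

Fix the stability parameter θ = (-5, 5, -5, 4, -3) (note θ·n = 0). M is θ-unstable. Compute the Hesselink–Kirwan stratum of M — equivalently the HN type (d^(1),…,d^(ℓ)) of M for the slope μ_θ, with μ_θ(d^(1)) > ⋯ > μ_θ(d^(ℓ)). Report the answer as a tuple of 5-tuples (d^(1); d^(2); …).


Via rank(M_{q-1}∘⋯∘M_p): M ≅ I[1,3], I[2,2], I[4,5]^3, I[5,5].
μ_θ-semistable layers: μ^(1)=5; μ^(2)=1/2; μ^(3)=0; μ^(4)=-3; μ^(5)=-5

((0, 1, 0, 0, 0); (0, 0, 0, 3, 3); (0, 1, 1, 0, 0); (0, 0, 0, 0, 1); (1, 0, 0, 0, 0))


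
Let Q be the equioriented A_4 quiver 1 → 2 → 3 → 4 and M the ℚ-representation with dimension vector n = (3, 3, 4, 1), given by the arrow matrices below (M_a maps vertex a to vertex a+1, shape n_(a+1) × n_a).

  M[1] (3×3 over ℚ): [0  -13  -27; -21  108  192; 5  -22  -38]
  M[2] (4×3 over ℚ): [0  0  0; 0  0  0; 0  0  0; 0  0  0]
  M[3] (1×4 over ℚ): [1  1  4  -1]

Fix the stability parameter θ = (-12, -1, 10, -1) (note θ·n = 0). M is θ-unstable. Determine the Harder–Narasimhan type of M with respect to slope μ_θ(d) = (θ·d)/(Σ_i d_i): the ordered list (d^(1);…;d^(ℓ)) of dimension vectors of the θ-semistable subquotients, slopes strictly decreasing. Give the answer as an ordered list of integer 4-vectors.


Barcode: M ≅ I[1,1], I[1,2]^2, I[2,2], I[3,3]^3, I[3,4]. HN layers by μ_θ (4 steps, strictly decreasing):
  μ^(1)=10; μ^(2)=9/2; μ^(3)=-1; μ^(4)=-12

((0, 0, 3, 0); (0, 0, 1, 1); (0, 3, 0, 0); (3, 0, 0, 0))


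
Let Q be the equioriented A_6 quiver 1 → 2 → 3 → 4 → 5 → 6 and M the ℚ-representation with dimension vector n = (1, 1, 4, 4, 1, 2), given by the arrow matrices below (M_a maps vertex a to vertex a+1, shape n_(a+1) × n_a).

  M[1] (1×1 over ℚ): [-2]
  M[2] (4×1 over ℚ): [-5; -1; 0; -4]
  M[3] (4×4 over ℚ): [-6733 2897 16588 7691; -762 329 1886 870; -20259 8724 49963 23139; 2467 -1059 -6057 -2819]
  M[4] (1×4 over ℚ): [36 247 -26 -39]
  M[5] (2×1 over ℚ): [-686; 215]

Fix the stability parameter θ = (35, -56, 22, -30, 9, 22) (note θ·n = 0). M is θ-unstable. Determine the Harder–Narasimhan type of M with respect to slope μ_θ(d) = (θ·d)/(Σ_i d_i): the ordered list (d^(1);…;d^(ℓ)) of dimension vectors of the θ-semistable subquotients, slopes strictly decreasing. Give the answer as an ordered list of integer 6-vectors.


Via rank(M_{q-1}∘⋯∘M_p): M ≅ I[1,6], I[3,3], I[3,4]^2, I[4,4], I[6,6].
μ_θ-semistable layers: μ^(1)=22; μ^(2)=9; μ^(3)=-4; μ^(4)=-21/2; μ^(5)=-30

((0, 0, 1, 0, 0, 2); (0, 0, 0, 0, 1, 0); (0, 0, 3, 3, 0, 0); (1, 1, 0, 0, 0, 0); (0, 0, 0, 1, 0, 0))


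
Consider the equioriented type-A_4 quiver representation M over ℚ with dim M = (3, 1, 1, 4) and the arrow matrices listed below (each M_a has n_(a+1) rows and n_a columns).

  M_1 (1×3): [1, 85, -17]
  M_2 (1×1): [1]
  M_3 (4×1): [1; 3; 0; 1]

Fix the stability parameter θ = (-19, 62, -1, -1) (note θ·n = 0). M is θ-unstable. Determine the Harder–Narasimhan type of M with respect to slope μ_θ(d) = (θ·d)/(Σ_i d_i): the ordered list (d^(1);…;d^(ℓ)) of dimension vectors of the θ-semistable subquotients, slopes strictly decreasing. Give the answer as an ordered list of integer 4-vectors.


Interval decomposition of M: I[1,1]^2, I[1,4], I[4,4]^3.
HN type (ℓ=3): μ^(1)=20; μ^(2)=-1; μ^(3)=-19

((0, 1, 1, 1); (0, 0, 0, 3); (3, 0, 0, 0))


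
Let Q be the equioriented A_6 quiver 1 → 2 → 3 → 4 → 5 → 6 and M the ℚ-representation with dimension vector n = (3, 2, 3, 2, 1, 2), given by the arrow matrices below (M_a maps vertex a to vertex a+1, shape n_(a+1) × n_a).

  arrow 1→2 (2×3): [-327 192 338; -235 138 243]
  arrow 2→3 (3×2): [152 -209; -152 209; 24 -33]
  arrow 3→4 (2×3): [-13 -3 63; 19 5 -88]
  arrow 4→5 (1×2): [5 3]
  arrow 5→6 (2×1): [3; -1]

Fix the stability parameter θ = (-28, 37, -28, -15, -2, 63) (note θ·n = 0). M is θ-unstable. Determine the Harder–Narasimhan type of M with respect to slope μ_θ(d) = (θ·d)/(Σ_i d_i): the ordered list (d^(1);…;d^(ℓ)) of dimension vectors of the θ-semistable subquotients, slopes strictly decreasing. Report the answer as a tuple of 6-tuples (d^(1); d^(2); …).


Barcode: M ≅ I[1,1], I[1,2], I[1,6], I[3,3], I[3,4], I[6,6]. HN layers by μ_θ (5 steps, strictly decreasing):
  μ^(1)=63; μ^(2)=37; μ^(3)=-2; μ^(4)=-15; μ^(5)=-28

((0, 0, 0, 0, 0, 2); (0, 1, 0, 0, 0, 0); (0, 1, 1, 1, 1, 0); (0, 0, 0, 1, 0, 0); (3, 0, 2, 0, 0, 0))


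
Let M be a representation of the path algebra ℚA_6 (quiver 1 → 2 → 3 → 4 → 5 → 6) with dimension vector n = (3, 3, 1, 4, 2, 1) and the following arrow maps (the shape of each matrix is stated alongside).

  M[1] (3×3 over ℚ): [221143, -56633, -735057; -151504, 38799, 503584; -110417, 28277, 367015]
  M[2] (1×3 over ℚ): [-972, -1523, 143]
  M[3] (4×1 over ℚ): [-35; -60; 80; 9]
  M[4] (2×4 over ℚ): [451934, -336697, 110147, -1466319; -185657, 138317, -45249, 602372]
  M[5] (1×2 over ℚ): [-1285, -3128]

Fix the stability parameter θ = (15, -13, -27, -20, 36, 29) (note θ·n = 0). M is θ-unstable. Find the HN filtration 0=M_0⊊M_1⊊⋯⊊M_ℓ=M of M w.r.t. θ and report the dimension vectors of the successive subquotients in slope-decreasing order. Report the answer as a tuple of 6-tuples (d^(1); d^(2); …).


Interval decomposition of M: I[1,1], I[1,2], I[1,6], I[2,2], I[4,4]^2, I[4,5].
HN type (ℓ=7): μ^(1)=36; μ^(2)=65/2; μ^(3)=15; μ^(4)=1; μ^(5)=-45/4; μ^(6)=-13; μ^(7)=-20

((0, 0, 0, 0, 1, 0); (0, 0, 0, 0, 1, 1); (1, 0, 0, 0, 0, 0); (1, 1, 0, 0, 0, 0); (1, 1, 1, 1, 0, 0); (0, 1, 0, 0, 0, 0); (0, 0, 0, 3, 0, 0))


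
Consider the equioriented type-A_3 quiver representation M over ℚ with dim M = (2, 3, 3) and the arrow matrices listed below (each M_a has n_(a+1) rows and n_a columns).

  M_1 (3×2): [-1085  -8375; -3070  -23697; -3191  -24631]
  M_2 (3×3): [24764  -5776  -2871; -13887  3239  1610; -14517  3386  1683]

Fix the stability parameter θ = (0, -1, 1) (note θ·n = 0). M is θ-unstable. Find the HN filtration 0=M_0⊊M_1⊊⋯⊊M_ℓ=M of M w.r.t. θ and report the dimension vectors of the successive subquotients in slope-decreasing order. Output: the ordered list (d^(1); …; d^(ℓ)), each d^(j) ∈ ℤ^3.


Via rank(M_{q-1}∘⋯∘M_p): M ≅ I[1,3]^2, I[2,3].
μ_θ-semistable layers: μ^(1)=1; μ^(2)=-1/2; μ^(3)=-1

((0, 0, 3); (2, 2, 0); (0, 1, 0))


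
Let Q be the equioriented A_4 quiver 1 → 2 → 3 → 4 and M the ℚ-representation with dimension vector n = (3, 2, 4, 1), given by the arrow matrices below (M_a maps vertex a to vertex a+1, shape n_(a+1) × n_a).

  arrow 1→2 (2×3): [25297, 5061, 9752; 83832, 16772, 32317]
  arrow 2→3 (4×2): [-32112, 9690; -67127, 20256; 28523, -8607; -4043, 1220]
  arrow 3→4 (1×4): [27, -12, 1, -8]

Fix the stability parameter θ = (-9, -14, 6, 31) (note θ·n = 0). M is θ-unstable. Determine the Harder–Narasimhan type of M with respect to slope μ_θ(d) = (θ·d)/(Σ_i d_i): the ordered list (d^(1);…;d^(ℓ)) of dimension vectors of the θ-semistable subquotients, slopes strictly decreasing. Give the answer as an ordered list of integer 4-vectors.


Via rank(M_{q-1}∘⋯∘M_p): M ≅ I[1,1], I[1,3], I[1,4], I[3,3]^2.
μ_θ-semistable layers: μ^(1)=31; μ^(2)=6; μ^(3)=-9; μ^(4)=-23/2

((0, 0, 0, 1); (0, 0, 4, 0); (1, 0, 0, 0); (2, 2, 0, 0))


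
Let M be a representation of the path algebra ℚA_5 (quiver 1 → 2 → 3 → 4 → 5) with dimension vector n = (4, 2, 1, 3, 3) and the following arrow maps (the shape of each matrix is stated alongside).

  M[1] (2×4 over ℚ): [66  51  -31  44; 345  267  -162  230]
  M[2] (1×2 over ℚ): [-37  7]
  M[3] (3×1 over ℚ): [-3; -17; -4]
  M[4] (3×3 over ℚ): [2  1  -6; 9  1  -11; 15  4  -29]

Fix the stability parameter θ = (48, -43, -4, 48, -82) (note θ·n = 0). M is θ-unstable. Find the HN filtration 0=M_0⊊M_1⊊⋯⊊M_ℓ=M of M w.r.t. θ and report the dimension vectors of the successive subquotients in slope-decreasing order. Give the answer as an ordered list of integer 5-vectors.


Barcode: M ≅ I[1,1]^2, I[1,2], I[1,5], I[4,4], I[4,5], I[5,5]. HN layers by μ_θ (5 steps, strictly decreasing):
  μ^(1)=48; μ^(2)=5/2; μ^(3)=-33/5; μ^(4)=-17; μ^(5)=-82

((2, 0, 0, 1, 0); (1, 1, 0, 0, 0); (1, 1, 1, 1, 1); (0, 0, 0, 1, 1); (0, 0, 0, 0, 1))


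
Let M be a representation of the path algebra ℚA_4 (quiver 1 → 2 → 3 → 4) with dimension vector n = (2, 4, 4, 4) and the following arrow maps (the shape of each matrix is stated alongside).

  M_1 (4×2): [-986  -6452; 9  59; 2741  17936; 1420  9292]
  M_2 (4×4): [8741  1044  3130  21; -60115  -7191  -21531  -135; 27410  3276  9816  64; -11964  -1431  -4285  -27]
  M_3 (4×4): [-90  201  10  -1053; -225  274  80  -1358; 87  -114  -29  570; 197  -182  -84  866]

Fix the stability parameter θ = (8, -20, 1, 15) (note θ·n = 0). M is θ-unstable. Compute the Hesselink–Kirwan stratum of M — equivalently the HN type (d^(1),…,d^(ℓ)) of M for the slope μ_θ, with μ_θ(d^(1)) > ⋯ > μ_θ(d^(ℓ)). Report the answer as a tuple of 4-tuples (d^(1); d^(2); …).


Via rank(M_{q-1}∘⋯∘M_p): M ≅ I[1,2], I[1,3], I[2,4]^2, I[3,4], I[4,4].
μ_θ-semistable layers: μ^(1)=15; μ^(2)=1; μ^(3)=-6; μ^(4)=-20

((0, 0, 0, 4); (0, 0, 4, 0); (2, 2, 0, 0); (0, 2, 0, 0))


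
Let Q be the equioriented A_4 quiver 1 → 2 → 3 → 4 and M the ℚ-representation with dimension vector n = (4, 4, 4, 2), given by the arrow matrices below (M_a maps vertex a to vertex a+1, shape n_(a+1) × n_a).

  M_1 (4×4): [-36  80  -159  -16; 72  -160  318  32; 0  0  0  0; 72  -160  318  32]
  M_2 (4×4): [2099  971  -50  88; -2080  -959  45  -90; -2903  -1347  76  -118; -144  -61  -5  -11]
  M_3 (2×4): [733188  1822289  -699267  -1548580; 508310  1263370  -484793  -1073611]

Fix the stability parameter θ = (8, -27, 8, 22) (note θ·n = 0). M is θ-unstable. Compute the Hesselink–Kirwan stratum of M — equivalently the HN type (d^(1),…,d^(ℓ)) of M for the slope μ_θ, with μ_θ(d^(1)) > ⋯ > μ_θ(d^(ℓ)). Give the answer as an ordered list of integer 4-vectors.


Barcode: M ≅ I[1,1]^3, I[1,4], I[2,3]^2, I[2,4]. HN layers by μ_θ (4 steps, strictly decreasing):
  μ^(1)=22; μ^(2)=8; μ^(3)=-19/2; μ^(4)=-27

((0, 0, 0, 2); (3, 0, 4, 0); (1, 1, 0, 0); (0, 3, 0, 0))


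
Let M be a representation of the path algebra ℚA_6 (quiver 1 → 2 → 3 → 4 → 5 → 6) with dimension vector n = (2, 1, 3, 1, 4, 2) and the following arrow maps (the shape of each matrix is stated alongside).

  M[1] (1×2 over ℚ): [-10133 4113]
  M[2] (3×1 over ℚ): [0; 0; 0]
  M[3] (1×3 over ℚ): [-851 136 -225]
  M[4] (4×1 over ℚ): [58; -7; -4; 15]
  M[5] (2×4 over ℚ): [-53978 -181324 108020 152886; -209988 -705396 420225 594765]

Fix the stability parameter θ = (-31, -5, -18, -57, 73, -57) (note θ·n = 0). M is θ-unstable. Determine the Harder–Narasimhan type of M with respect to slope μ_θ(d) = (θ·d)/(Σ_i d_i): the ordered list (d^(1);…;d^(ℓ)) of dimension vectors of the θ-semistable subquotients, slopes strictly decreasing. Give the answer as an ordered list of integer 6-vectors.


Interval decomposition of M: I[1,1], I[1,2], I[3,3]^2, I[3,6], I[5,5]^2, I[5,6].
HN type (ℓ=6): μ^(1)=73; μ^(2)=8; μ^(3)=-5; μ^(4)=-18; μ^(5)=-31; μ^(6)=-75/2

((0, 0, 0, 0, 2, 0); (0, 0, 0, 0, 2, 2); (0, 1, 0, 0, 0, 0); (0, 0, 2, 0, 0, 0); (2, 0, 0, 0, 0, 0); (0, 0, 1, 1, 0, 0))


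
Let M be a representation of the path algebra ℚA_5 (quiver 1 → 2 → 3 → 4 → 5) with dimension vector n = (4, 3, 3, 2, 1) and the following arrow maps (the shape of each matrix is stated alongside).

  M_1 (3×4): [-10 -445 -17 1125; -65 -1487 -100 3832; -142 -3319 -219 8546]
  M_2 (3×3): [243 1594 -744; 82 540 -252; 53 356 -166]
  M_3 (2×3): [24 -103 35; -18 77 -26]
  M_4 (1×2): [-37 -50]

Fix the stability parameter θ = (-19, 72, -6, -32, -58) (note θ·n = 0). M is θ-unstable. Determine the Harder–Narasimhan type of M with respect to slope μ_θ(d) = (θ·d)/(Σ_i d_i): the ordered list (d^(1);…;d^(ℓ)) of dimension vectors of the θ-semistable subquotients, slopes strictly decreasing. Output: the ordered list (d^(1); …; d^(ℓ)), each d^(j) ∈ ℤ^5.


Barcode: M ≅ I[1,1], I[1,3], I[1,4], I[1,5]. HN layers by μ_θ (4 steps, strictly decreasing):
  μ^(1)=33; μ^(2)=34/3; μ^(3)=-6; μ^(4)=-19

((0, 1, 1, 0, 0); (0, 1, 1, 1, 0); (0, 1, 1, 1, 1); (4, 0, 0, 0, 0))


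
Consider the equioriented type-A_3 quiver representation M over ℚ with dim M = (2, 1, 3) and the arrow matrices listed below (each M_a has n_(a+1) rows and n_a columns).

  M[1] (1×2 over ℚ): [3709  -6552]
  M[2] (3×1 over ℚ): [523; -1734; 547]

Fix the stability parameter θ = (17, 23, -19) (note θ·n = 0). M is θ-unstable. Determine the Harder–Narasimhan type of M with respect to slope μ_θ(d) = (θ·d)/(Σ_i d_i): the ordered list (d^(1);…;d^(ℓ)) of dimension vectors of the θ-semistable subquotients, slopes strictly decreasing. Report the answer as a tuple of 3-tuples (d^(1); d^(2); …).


Via rank(M_{q-1}∘⋯∘M_p): M ≅ I[1,1], I[1,3], I[3,3]^2.
μ_θ-semistable layers: μ^(1)=17; μ^(2)=7; μ^(3)=-19

((1, 0, 0); (1, 1, 1); (0, 0, 2))


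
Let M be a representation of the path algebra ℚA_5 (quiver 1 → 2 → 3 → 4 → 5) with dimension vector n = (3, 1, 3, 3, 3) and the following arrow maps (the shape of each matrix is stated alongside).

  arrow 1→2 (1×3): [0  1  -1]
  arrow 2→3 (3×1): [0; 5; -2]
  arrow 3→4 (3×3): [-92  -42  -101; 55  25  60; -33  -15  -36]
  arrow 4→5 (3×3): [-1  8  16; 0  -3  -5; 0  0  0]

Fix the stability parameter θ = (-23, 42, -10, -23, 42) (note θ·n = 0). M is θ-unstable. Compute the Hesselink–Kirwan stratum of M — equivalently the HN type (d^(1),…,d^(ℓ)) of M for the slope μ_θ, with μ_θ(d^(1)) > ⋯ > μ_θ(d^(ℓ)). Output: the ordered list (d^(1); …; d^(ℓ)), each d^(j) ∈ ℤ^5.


Barcode: M ≅ I[1,1]^2, I[1,4], I[3,3], I[3,5], I[4,5], I[5,5]. HN layers by μ_θ (5 steps, strictly decreasing):
  μ^(1)=42; μ^(2)=3; μ^(3)=-10; μ^(4)=-33/2; μ^(5)=-23

((0, 0, 0, 0, 3); (0, 1, 1, 1, 0); (0, 0, 1, 0, 0); (0, 0, 1, 1, 0); (3, 0, 0, 1, 0))


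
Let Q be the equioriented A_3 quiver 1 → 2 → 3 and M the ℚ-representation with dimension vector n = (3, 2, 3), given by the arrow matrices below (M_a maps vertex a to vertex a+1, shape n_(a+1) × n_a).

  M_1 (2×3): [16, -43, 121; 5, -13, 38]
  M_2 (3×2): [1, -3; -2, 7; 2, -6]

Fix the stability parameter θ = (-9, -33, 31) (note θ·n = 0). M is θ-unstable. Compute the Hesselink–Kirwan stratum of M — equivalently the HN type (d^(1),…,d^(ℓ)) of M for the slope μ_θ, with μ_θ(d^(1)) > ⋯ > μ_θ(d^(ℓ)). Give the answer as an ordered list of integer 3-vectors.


Interval decomposition of M: I[1,1], I[1,3]^2, I[3,3].
HN type (ℓ=3): μ^(1)=31; μ^(2)=-9; μ^(3)=-21

((0, 0, 3); (1, 0, 0); (2, 2, 0))


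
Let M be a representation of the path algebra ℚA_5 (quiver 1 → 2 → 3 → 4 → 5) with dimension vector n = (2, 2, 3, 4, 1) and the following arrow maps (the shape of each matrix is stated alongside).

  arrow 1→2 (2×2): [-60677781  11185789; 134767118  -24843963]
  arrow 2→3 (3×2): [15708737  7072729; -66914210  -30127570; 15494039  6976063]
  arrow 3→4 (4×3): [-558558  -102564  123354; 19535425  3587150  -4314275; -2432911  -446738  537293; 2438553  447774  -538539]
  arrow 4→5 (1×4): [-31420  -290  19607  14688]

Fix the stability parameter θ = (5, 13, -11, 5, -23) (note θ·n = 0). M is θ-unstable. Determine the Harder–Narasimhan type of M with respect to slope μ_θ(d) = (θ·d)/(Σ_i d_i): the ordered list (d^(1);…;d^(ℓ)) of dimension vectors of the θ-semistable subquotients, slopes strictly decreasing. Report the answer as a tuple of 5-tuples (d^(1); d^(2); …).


Via rank(M_{q-1}∘⋯∘M_p): M ≅ I[1,2], I[1,3], I[3,3], I[3,5], I[4,4]^3.
μ_θ-semistable layers: μ^(1)=13; μ^(2)=5; μ^(3)=7/3; μ^(4)=-9; μ^(5)=-11

((0, 1, 0, 0, 0); (1, 0, 0, 3, 0); (1, 1, 1, 0, 0); (0, 0, 0, 1, 1); (0, 0, 2, 0, 0))
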